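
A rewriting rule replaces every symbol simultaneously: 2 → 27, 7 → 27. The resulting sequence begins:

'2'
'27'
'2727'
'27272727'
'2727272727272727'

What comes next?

27272727272727272727272727272727

φ(2727272727272727) expands symbol-by-symbol to 27 27 27 27 27 27 27 27 27 27 27 27 27 27 27 27; joining the 16 pieces gives the next term.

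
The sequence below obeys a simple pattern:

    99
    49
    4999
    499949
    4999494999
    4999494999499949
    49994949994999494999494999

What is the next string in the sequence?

This is a Fibonacci-style word recurrence s(k) = s(k−1)·s(k−2): e.g. 49·99 = 4999.
Continuing: 49994949994999494999494999 · 4999494999499949 gives term 8.

499949499949994949994949994999494999499949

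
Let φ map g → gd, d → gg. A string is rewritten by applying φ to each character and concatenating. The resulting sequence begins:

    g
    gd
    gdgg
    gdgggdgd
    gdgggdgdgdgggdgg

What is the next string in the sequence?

gdgggdgdgdgggdgggdgggdgdgdgggdgd

Applying the rule to each of the 16 symbols of gdgggdgdgdgggdgg gives the pieces gd gg gd gd gd gg gd gg gd gg gd gd gd gg gd gd, which concatenate to the answer.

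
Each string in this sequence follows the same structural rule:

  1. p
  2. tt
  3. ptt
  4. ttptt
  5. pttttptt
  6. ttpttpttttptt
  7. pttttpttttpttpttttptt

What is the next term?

ttpttpttttpttpttttpttttpttpttttptt

This is a Fibonacci-style word recurrence s(k) = s(k−2)·s(k−1): e.g. p·tt = ptt.
Continuing: ttpttpttttptt · pttttpttttpttpttttptt gives term 8.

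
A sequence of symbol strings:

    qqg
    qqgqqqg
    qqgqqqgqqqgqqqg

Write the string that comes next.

Every step duplicates the string with 'q' between the halves.
One more doubling of qqgqqqgqqqgqqqg gives the answer.

qqgqqqgqqqgqqqgqqqgqqqgqqqgqqqg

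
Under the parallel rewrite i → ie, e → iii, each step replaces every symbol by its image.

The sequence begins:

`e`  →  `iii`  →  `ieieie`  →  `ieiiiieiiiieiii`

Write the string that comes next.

ieiiiieieieieiiiieieieieiiiieieie

Replace each of the 15 characters of ieiiiieiiiieiii in place — ie iii ie ie ie ie iii ie ie ie ie iii ie ie ie — and concatenate.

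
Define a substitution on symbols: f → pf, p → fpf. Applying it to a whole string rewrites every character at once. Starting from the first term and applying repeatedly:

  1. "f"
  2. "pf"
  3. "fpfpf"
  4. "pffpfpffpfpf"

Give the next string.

Apply φ to pffpfpffpfpf symbol by symbol: p→fpf, f→pf, f→pf, p→fpf, f→pf, p→fpf, f→pf, f→pf, p→fpf, f→pf, p→fpf, f→pf; joined: fpf pf pf fpf pf fpf pf pf fpf pf fpf pf.

fpfpfpffpfpffpfpfpffpfpffpfpf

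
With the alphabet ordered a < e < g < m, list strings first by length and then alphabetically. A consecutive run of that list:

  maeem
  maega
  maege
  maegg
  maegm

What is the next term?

maema

Find the rightmost character of maegm below m, bump it to the next letter, and reset everything to its right to a.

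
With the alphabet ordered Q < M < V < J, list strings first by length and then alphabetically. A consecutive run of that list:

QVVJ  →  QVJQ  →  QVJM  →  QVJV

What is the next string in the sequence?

QVJJ

Find the rightmost character of QVJV below J, bump it to the next letter, and reset everything to its right to Q.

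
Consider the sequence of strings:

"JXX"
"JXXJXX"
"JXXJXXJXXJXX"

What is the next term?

s(k+1) = s(k)·s(k) — each term doubles the last.
One more doubling of JXXJXXJXXJXX gives the answer.

JXXJXXJXXJXXJXXJXXJXXJXX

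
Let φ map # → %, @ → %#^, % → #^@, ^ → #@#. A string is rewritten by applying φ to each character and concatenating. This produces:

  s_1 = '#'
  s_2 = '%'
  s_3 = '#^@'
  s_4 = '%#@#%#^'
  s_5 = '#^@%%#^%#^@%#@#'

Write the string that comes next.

Rewriting the 15 symbols of #^@%%#^%#^@%#@# one by one yields % #@# %#^ #^@ #^@ % #@# #^@ % #@# %#^ #^@ % %#^ %; concatenated:

%#@#%#^#^@#^@%#@##^@%#@#%#^#^@%%#^%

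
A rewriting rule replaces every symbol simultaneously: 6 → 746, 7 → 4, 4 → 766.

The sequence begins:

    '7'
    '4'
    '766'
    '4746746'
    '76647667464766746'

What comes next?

Replace each of the 17 characters of 76647667464766746 in place — 4 746 746 766 4 746 746 4 766 746 766 4 746 746 4 766 746 — and concatenate.

47467467664746746476674676647467464766746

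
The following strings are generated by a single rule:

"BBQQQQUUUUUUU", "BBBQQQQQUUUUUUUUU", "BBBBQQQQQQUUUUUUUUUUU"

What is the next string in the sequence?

Term n consists of n-1 B's, followed by n+1 Q's, followed by 2n+1 U's, where the shown terms are n = 3, 4, 5.
Setting n = 6 gives 5, 7, 13 characters in each block.

BBBBBQQQQQQQUUUUUUUUUUUUU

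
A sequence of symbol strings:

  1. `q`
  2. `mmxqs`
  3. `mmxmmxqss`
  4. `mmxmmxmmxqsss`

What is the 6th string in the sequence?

mmxmmxmmxmmxmmxqsssss

s(k+1) = mmx·s(k)·s, so each term gains mmx as a prefix and s as a suffix.
From mmxmmxmmxqsss, 2 further steps: mmxmmxmmxqsss → mmxmmxmmxmmxqssss → (answer).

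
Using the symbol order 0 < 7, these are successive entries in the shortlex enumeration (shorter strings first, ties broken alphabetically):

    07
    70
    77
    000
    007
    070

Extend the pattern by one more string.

Treat 070 as a base-2 numeral over the given alphabet and add one, carrying through any trailing 7's.

077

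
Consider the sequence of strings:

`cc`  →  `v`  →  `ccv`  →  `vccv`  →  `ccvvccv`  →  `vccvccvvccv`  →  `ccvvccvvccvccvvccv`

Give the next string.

From term 3 onward, concatenate the second-to-last term with the last: cc·v = ccv, v·ccv = vccv, …
Continuing: vccvccvvccv · ccvvccvvccvccvvccv gives term 8.

vccvccvvccvccvvccvvccvccvvccv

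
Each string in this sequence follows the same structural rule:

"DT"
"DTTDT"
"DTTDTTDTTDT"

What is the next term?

Every step duplicates the string with 'T' between the halves.
Doubling DTTDTTDTTDT with 'T' between the halves:

DTTDTTDTTDTTDTTDTTDTTDT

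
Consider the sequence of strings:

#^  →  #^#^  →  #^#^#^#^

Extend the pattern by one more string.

s(k+1) = s(k)·s(k) — each term doubles the last.
So the next term is two copies of #^#^#^#^.

#^#^#^#^#^#^#^#^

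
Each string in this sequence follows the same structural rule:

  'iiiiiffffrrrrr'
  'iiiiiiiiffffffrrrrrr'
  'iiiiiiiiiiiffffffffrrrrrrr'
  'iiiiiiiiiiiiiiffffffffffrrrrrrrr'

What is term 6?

Reading off run lengths: i runs 5, 8, 11, 14; f runs 4, 6, 8, 10; r runs 5, 6, 7, 8 — each is linear in n, where the shown terms are n = 2, 3, 4, 5.
For term 6, n = 7, so the run lengths are 20, 14, 10.

iiiiiiiiiiiiiiiiiiiiffffffffffffffrrrrrrrrrr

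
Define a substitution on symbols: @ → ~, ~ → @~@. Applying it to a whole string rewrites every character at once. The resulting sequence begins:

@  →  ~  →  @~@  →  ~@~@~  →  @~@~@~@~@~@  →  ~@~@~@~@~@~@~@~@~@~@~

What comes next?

Applying the rule to each of the 21 symbols of ~@~@~@~@~@~@~@~@~@~@~ gives the pieces @~@ ~ @~@ ~ @~@ ~ @~@ ~ @~@ ~ @~@ ~ @~@ ~ @~@ ~ @~@ ~ @~@ ~ @~@, which concatenate to the answer.

@~@~@~@~@~@~@~@~@~@~@~@~@~@~@~@~@~@~@~@~@~@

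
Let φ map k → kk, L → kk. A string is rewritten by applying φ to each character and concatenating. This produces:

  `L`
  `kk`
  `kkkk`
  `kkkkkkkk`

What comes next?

Apply φ to kkkkkkkk symbol by symbol: k→kk, k→kk, k→kk, k→kk, k→kk, k→kk, k→kk, k→kk; joined: kk kk kk kk kk kk kk kk.

kkkkkkkkkkkkkkkk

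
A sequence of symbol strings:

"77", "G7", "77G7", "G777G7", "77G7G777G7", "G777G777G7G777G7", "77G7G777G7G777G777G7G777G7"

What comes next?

This is a Fibonacci-style word recurrence s(k) = s(k−2)·s(k−1): e.g. 77·G7 = 77G7.
Continuing: G777G777G7G777G7 · 77G7G777G7G777G777G7G777G7 gives term 8.

G777G777G7G777G777G7G777G7G777G777G7G777G7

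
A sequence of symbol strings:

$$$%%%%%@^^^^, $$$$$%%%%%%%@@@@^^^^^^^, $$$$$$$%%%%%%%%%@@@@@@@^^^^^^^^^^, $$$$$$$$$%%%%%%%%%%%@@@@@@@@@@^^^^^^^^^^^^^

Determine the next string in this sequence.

Reading off run lengths: $ runs 3, 5, 7, 9; % runs 5, 7, 9, 11; @ runs 1, 4, 7, 10; ^ runs 4, 7, 10, 13 — each is linear in n (n = 1, 2, …).
Setting n = 5 gives 11, 13, 13, 16 characters in each block.

$$$$$$$$$$$%%%%%%%%%%%%%@@@@@@@@@@@@@^^^^^^^^^^^^^^^^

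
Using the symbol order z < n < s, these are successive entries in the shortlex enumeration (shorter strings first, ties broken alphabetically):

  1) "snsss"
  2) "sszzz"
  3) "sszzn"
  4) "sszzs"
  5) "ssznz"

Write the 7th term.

sszns

Advancing 2 positions from ssznz through ssznz → ssznn reaches term 7.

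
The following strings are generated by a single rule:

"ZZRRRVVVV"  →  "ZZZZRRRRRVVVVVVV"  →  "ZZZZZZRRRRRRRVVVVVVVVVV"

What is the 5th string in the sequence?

Term n consists of 2n Z's, followed by 2n+1 R's, followed by 3n+1 V's (n = 1, 2, …).
At n = 5 the blocks have lengths 10, 11, 16.

ZZZZZZZZZZRRRRRRRRRRRVVVVVVVVVVVVVVVV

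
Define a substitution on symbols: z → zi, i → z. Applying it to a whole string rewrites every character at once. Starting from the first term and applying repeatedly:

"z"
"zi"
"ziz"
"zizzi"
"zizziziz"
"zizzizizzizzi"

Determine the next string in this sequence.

Rewriting the 13 symbols of zizzizizzizzi one by one yields zi z zi zi z zi z zi zi z zi zi z; concatenated:

zizzizizzizzizizziziz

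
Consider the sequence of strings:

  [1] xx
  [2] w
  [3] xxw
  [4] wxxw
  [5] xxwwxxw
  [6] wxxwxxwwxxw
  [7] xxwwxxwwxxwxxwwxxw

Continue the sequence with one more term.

This is a Fibonacci-style word recurrence s(k) = s(k−2)·s(k−1): e.g. xx·w = xxw.
Continuing: wxxwxxwwxxw · xxwwxxwwxxwxxwwxxw gives term 8.

wxxwxxwwxxwxxwwxxwwxxwxxwwxxw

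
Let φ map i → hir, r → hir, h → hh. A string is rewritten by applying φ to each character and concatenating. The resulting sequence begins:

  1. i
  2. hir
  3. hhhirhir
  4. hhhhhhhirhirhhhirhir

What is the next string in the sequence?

Rewriting the 20 symbols of hhhhhhhirhirhhhirhir one by one yields hh hh hh hh hh hh hh hir hir hh hir hir hh hh hh hir hir hh hir hir; concatenated:

hhhhhhhhhhhhhhhirhirhhhirhirhhhhhhhirhirhhhirhir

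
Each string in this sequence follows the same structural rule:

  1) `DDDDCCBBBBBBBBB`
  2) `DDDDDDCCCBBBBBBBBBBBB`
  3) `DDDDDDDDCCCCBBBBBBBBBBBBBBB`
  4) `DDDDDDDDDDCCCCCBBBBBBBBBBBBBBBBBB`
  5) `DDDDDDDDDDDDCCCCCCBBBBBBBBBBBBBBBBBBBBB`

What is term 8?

Each string has the form D^{2n} C^{n} B^{3n+3}, where the shown terms are n = 2, 3, 4, 5, 6.
Setting n = 9 gives 18, 9, 30 characters in each block.

DDDDDDDDDDDDDDDDDDCCCCCCCCCBBBBBBBBBBBBBBBBBBBBBBBBBBBBBB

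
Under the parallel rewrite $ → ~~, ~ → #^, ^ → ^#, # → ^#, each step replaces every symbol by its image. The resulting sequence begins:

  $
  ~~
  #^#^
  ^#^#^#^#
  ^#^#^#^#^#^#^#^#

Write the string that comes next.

^#^#^#^#^#^#^#^#^#^#^#^#^#^#^#^#

Applying the rule to each of the 16 symbols of ^#^#^#^#^#^#^#^# gives the pieces ^# ^# ^# ^# ^# ^# ^# ^# ^# ^# ^# ^# ^# ^# ^# ^#, which concatenate to the answer.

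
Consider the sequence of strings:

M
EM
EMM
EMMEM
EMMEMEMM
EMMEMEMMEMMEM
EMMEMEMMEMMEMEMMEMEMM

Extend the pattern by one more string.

EMMEMEMMEMMEMEMMEMEMMEMMEMEMMEMMEM

This is a Fibonacci-style word recurrence s(k) = s(k−1)·s(k−2): e.g. EM·M = EMM.
The next term joins EMMEMEMMEMMEMEMMEMEMM and EMMEMEMMEMMEM.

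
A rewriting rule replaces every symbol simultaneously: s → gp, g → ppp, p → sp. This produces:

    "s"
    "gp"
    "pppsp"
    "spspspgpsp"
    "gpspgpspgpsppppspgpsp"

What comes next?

pppspgpsppppspgpsppppspgpspspspspgpsppppspgpsp

Applying the rule to each of the 21 symbols of gpspgpspgpsppppspgpsp gives the pieces ppp sp gp sp ppp sp gp sp ppp sp gp sp sp sp sp gp sp ppp sp gp sp, which concatenate to the answer.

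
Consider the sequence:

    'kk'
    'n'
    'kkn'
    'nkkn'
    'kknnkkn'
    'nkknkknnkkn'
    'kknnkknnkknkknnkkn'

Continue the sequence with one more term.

nkknkknnkknkknnkknnkknkknnkkn

This is a Fibonacci-style word recurrence s(k) = s(k−2)·s(k−1): e.g. kk·n = kkn.
So term 8 is nkknkknnkkn·kknnkknnkknkknnkkn.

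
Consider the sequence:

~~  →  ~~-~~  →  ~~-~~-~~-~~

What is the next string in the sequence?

s(k+1) = s(k)·-·s(k) — each term doubles the last with '-' between the halves.
Doubling ~~-~~-~~-~~ with '-' between the halves:

~~-~~-~~-~~-~~-~~-~~-~~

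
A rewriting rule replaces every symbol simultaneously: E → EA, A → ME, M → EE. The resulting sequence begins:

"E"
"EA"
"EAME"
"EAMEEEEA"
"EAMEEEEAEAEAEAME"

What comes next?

Applying the rule to each of the 16 symbols of EAMEEEEAEAEAEAME gives the pieces EA ME EE EA EA EA EA ME EA ME EA ME EA ME EE EA, which concatenate to the answer.

EAMEEEEAEAEAEAMEEAMEEAMEEAMEEEEA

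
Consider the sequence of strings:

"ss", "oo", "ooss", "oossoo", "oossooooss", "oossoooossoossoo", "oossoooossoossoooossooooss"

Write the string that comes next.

From term 3 onward, concatenate the last term with the second-to-last: oo·ss = ooss, ooss·oo = oossoo, …
The next term joins oossoooossoossoooossooooss and oossoooossoossoo.

oossoooossoossoooossoooossoossoooossoossoo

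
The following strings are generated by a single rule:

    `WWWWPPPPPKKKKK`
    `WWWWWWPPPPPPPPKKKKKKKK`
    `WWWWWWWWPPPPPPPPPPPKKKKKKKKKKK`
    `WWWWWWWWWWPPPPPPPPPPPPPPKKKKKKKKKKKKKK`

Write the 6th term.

WWWWWWWWWWWWWWPPPPPPPPPPPPPPPPPPPPKKKKKKKKKKKKKKKKKKKK

Term n consists of 2n W's, followed by 3n-1 P's, followed by 3n-1 K's, where the shown terms are n = 2, 3, 4, 5.
Setting n = 7 gives 14, 20, 20 characters in each block.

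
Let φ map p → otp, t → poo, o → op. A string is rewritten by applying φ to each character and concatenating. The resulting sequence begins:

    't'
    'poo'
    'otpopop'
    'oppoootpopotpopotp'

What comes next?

φ(oppoootpopotpopotp) expands symbol-by-symbol to op otp otp op op op poo otp op otp op poo otp op otp op poo otp; joining the 18 pieces gives the next term.

opotpotpopopoppoootpopotpoppoootpopotpoppoootp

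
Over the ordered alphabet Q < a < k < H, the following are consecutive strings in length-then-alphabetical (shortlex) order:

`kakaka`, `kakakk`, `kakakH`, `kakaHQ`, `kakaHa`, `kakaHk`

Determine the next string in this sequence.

The successor of kakaHk increments the rightmost position that isn't already H and resets every position after it to Q.

kakaHH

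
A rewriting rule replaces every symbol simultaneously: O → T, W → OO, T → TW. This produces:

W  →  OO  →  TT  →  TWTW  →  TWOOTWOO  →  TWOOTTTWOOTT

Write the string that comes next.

TWOOTTTWTWTWOOTTTWTW

Apply φ to TWOOTTTWOOTT symbol by symbol: T→TW, W→OO, O→T, O→T, T→TW, T→TW, T→TW, W→OO, O→T, O→T, T→TW, T→TW; joined: TW OO T T TW TW TW OO T T TW TW.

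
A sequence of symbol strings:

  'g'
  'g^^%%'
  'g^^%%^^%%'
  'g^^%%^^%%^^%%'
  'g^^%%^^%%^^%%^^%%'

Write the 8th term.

g^^%%^^%%^^%%^^%%^^%%^^%%^^%%

Every step adds ^^%% to the end: s(k+1) = s(k)·^^%%.
From g^^%%^^%%^^%%^^%%, 3 further steps: g^^%%^^%%^^%%^^%% → g^^%%^^%%^^%%^^%%^^%% → g^^%%^^%%^^%%^^%%^^%%^^%% → (answer).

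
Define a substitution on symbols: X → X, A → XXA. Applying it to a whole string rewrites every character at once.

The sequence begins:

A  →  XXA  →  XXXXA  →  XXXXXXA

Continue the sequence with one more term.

XXXXXXXXA

Rewriting each symbol of XXXXXXA: X→X, X→X, X→X, X→X, X→X, X→X, A→XXA, which concatenates to X X X X X X XXA.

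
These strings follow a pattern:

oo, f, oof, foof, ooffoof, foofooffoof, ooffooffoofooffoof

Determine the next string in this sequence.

foofooffoofooffooffoofooffoof

From term 3 onward, concatenate the second-to-last term with the last: oo·f = oof, f·oof = foof, …
The next term joins foofooffoof and ooffooffoofooffoof.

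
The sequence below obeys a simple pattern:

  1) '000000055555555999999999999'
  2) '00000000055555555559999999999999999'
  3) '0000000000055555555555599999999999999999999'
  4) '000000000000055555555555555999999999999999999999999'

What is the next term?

Each string has the form 0^{2n+1} 5^{2n+2} 9^{4n}, where the shown terms are n = 3, 4, 5, 6.
At n = 7 the blocks have lengths 15, 16, 28.

00000000000000055555555555555559999999999999999999999999999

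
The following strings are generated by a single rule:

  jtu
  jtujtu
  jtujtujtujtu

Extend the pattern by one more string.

s(k+1) = s(k)·s(k) — each term doubles the last.
So the next term is two copies of jtujtujtujtu.

jtujtujtujtujtujtujtujtu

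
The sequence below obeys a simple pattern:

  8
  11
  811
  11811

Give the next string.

From term 3 onward, concatenate the second-to-last term with the last: 8·11 = 811, 11·811 = 11811, …
So term 5 is 811·11811.

81111811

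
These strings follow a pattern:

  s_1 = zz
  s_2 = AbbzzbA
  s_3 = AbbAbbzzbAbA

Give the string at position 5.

Each term wraps the previous one in Abb on the left and bA on the right.
From AbbAbbzzbAbA, 2 further steps: AbbAbbzzbAbA → AbbAbbAbbzzbAbAbA → (answer).

AbbAbbAbbAbbzzbAbAbAbA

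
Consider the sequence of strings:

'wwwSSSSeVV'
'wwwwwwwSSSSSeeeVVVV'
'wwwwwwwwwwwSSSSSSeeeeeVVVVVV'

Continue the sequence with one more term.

wwwwwwwwwwwwwwwSSSSSSSeeeeeeeVVVVVVVV

Each string has the form w^{4n-1} S^{n+3} e^{2n-1} V^{2n} (n = 1, 2, …).
For the next term, n = 4, so the run lengths are 15, 7, 7, 8.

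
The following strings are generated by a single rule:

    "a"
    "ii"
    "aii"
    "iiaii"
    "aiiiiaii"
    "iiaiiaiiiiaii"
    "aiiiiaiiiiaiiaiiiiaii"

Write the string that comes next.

From term 3 onward, concatenate the second-to-last term with the last: a·ii = aii, ii·aii = iiaii, …
So term 8 is iiaiiaiiiiaii·aiiiiaiiiiaiiaiiiiaii.

iiaiiaiiiiaiiaiiiiaiiiiaiiaiiiiaii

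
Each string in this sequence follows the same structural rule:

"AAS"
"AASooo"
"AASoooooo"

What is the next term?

Each term is the previous one with ooo appended.
Applying this once more to AASoooooo:

AASooooooooo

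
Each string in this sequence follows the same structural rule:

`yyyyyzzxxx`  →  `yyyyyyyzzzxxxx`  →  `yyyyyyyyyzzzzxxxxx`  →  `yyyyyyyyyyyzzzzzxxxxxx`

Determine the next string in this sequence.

Each string has the form y^{2n-1} z^{n-1} x^{n}, where the shown terms are n = 3, 4, 5, 6.
For the next term, n = 7, so the run lengths are 13, 6, 7.

yyyyyyyyyyyyyzzzzzzxxxxxxx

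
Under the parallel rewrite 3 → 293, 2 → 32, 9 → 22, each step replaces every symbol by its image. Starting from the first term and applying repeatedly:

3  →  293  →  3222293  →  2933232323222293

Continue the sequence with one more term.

φ(2933232323222293) expands symbol-by-symbol to 32 22 293 293 32 293 32 293 32 293 32 32 32 32 22 293; joining the 16 pieces gives the next term.

32222932933229332293322933232323222293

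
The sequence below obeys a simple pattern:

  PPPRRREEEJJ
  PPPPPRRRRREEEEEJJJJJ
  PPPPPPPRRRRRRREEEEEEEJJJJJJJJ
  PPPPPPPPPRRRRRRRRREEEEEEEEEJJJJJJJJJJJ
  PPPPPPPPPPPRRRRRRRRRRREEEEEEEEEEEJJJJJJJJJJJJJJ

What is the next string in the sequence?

PPPPPPPPPPPPPRRRRRRRRRRRRREEEEEEEEEEEEEJJJJJJJJJJJJJJJJJ

Term n consists of 2n+1 P's, followed by 2n+1 R's, followed by 2n+1 E's, followed by 3n-1 J's (n = 1, 2, …).
For the next term, n = 6, so the run lengths are 13, 13, 13, 17.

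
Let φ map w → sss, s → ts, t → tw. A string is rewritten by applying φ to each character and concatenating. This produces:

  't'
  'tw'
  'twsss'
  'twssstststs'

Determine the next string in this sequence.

twssststststwtstwtstwts

Apply φ to twssstststs symbol by symbol: t→tw, w→sss, s→ts, s→ts, s→ts, t→tw, s→ts, t→tw, s→ts, t→tw, s→ts; joined: tw sss ts ts ts tw ts tw ts tw ts.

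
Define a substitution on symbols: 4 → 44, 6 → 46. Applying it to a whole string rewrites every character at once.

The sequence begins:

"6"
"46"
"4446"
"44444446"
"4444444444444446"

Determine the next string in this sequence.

44444444444444444444444444444446

φ(4444444444444446) expands symbol-by-symbol to 44 44 44 44 44 44 44 44 44 44 44 44 44 44 44 46; joining the 16 pieces gives the next term.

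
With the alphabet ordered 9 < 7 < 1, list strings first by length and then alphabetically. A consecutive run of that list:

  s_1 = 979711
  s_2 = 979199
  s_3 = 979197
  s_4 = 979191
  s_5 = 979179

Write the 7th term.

Stepping forward 2 times from 979179: 979179 → 979177, then the target.

979171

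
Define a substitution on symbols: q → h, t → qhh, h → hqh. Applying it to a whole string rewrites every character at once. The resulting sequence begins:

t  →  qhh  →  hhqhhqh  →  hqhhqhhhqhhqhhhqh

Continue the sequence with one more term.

hqhhhqhhqhhhqhhqhhqhhhqhhqhhhqhhqhhqhhhqh

Replace each of the 17 characters of hqhhqhhhqhhqhhhqh in place — hqh h hqh hqh h hqh hqh hqh h hqh hqh h hqh hqh hqh h hqh — and concatenate.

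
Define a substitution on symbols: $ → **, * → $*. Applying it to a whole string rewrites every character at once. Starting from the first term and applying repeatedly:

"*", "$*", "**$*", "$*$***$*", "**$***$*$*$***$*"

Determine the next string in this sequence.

φ(**$***$*$*$***$*) expands symbol-by-symbol to $* $* ** $* $* $* ** $* ** $* ** $* $* $* ** $*; joining the 16 pieces gives the next term.

$*$***$*$*$***$***$***$*$*$***$*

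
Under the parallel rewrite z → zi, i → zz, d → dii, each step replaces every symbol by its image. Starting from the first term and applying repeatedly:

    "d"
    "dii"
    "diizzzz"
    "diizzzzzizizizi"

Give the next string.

diizzzzzizizizizizzzizzzizzzizz

φ(diizzzzzizizizi) expands symbol-by-symbol to dii zz zz zi zi zi zi zi zz zi zz zi zz zi zz; joining the 15 pieces gives the next term.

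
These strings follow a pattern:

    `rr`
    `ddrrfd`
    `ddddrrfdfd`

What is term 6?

Each term wraps the previous one in dd on the left and fd on the right.
From ddddrrfdfd, 3 further steps: ddddrrfdfd → ddddddrrfdfdfd → ddddddddrrfdfdfdfd → (answer).

ddddddddddrrfdfdfdfdfd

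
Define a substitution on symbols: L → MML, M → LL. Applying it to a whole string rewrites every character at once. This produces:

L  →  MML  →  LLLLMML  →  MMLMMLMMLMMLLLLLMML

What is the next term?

LLLLMMLLLLLMMLLLLLMMLLLLLMMLMMLMMLMMLMMLLLLLMML

Replace each of the 19 characters of MMLMMLMMLMMLLLLLMML in place — LL LL MML LL LL MML LL LL MML LL LL MML MML MML MML MML LL LL MML — and concatenate.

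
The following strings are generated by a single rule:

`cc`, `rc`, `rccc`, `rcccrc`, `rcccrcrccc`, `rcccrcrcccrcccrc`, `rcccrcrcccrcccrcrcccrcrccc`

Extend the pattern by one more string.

Each term (from the third on) is the previous term followed by the one before it: term 3 = rc·cc = rccc.
Continuing: rcccrcrcccrcccrcrcccrcrccc · rcccrcrcccrcccrc gives term 8.

rcccrcrcccrcccrcrcccrcrcccrcccrcrcccrcccrc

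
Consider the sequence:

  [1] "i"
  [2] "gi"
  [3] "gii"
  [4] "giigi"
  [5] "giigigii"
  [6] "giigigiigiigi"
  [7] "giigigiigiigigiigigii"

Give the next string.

giigigiigiigigiigigiigiigigiigiigi

This is a Fibonacci-style word recurrence s(k) = s(k−1)·s(k−2): e.g. gi·i = gii.
Continuing: giigigiigiigigiigigii · giigigiigiigi gives term 8.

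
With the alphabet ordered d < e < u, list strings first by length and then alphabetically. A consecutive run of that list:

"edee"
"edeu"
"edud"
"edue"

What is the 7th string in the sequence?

eede

Advancing 3 positions from edue through edue → eduu → eedd reaches term 7.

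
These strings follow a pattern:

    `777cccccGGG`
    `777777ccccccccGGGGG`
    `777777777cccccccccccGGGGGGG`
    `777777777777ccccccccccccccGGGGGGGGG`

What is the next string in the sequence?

777777777777777cccccccccccccccccGGGGGGGGGGG

The n-th term is 3n 7's then 3n+2 c's then 2n+1 G's (n = 1, 2, …).
For the next term, n = 5, so the run lengths are 15, 17, 11.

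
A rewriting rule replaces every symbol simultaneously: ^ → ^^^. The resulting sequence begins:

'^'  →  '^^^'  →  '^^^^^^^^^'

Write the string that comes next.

^^^^^^^^^^^^^^^^^^^^^^^^^^^

Rewriting each symbol of ^^^^^^^^^: ^→^^^, ^→^^^, ^→^^^, ^→^^^, ^→^^^, ^→^^^, ^→^^^, ^→^^^, ^→^^^, which concatenates to ^^^ ^^^ ^^^ ^^^ ^^^ ^^^ ^^^ ^^^ ^^^.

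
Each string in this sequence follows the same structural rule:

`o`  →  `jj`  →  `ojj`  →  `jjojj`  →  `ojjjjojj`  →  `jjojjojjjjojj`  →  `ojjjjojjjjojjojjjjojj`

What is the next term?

jjojjojjjjojjojjjjojjjjojjojjjjojj

Each term (from the third on) is the two preceding terms concatenated in order: term 3 = o·jj = ojj.
The next term joins jjojjojjjjojj and ojjjjojjjjojjojjjjojj.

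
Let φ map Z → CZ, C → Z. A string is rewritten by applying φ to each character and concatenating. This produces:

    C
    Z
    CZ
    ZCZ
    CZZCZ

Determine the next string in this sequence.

ZCZCZZCZ

Rewriting each symbol of CZZCZ: C→Z, Z→CZ, Z→CZ, C→Z, Z→CZ, which concatenates to Z CZ CZ Z CZ.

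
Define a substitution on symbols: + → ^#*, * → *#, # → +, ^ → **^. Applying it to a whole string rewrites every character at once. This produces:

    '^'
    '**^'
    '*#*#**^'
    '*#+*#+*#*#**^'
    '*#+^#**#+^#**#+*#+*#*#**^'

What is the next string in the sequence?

*#+^#***^+*#*#+^#***^+*#*#+^#**#+^#**#+*#+*#*#**^

Applying the rule to each of the 25 symbols of *#+^#**#+^#**#+*#+*#*#**^ gives the pieces *# + ^#* **^ + *# *# + ^#* **^ + *# *# + ^#* *# + ^#* *# + *# + *# *# **^, which concatenate to the answer.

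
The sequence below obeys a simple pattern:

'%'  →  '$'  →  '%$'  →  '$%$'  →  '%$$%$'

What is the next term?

From term 3 onward, concatenate the second-to-last term with the last: %·$ = %$, $·%$ = $%$, …
So term 6 is $%$·%$$%$.

$%$%$$%$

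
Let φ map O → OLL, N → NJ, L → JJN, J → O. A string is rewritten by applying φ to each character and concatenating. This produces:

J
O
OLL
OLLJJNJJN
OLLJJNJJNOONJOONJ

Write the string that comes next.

Rewriting the 17 symbols of OLLJJNJJNOONJOONJ one by one yields OLL JJN JJN O O NJ O O NJ OLL OLL NJ O OLL OLL NJ O; concatenated:

OLLJJNJJNOONJOONJOLLOLLNJOOLLOLLNJO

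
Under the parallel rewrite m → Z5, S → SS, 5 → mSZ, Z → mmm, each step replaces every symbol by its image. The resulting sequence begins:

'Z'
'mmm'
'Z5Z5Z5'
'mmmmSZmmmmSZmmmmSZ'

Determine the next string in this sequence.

φ(mmmmSZmmmmSZmmmmSZ) expands symbol-by-symbol to Z5 Z5 Z5 Z5 SS mmm Z5 Z5 Z5 Z5 SS mmm Z5 Z5 Z5 Z5 SS mmm; joining the 18 pieces gives the next term.

Z5Z5Z5Z5SSmmmZ5Z5Z5Z5SSmmmZ5Z5Z5Z5SSmmm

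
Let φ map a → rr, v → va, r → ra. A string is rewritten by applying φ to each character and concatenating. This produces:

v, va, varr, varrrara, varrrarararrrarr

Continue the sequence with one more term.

Replace each of the 16 characters of varrrarararrrarr in place — va rr ra ra ra rr ra rr ra rr ra ra ra rr ra ra — and concatenate.

varrrarararrrarrrarrrarararrrara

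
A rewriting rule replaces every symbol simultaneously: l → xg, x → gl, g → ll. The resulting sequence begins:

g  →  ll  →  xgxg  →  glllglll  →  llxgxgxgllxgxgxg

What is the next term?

Rewriting the 16 symbols of llxgxgxgllxgxgxg one by one yields xg xg gl ll gl ll gl ll xg xg gl ll gl ll gl ll; concatenated:

xgxgglllglllglllxgxgglllglllglll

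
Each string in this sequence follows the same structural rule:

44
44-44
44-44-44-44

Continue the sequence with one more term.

Every step duplicates the string with '-' between the halves.
One more doubling of 44-44-44-44 gives the answer.

44-44-44-44-44-44-44-44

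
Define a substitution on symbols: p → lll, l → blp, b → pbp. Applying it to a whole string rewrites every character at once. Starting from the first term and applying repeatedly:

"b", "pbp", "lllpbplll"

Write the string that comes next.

Expanding lllpbplll: l→blp, l→blp, l→blp, p→lll, b→pbp, p→lll, l→blp, l→blp, l→blp. Concatenated: blp blp blp lll pbp lll blp blp blp.

blpblpblplllpbplllblpblpblp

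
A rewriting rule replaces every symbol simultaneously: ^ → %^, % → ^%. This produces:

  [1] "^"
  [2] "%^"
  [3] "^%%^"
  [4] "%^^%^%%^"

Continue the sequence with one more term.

Rewriting each symbol of %^^%^%%^: %→^%, ^→%^, ^→%^, %→^%, ^→%^, %→^%, %→^%, ^→%^, which concatenates to ^% %^ %^ ^% %^ ^% ^% %^.

^%%^%^^%%^^%^%%^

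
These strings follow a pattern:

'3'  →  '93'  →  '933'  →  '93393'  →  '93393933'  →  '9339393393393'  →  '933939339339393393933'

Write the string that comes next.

This is a Fibonacci-style word recurrence s(k) = s(k−1)·s(k−2): e.g. 93·3 = 933.
Continuing: 933939339339393393933 · 9339393393393 gives term 8.

9339393393393933939339339393393393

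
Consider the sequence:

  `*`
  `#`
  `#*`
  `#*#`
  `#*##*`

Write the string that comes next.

Each term (from the third on) is the previous term followed by the one before it: term 3 = #·* = #*.
Continuing: #*##* · #*# gives term 6.

#*##*#*#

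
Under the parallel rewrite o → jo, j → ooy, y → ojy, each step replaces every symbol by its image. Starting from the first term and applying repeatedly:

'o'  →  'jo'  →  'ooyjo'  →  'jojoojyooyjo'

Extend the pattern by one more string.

Expanding jojoojyooyjo: j→ooy, o→jo, j→ooy, o→jo, o→jo, j→ooy, y→ojy, o→jo, o→jo, y→ojy, j→ooy, o→jo. Concatenated: ooy jo ooy jo jo ooy ojy jo jo ojy ooy jo.

ooyjoooyjojoooyojyjojoojyooyjo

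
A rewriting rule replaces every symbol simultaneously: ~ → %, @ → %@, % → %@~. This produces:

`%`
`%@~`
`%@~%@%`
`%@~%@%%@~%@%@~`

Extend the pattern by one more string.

%@~%@%%@~%@%@~%@~%@%%@~%@%@~%@%

Applying the rule to each of the 14 symbols of %@~%@%%@~%@%@~ gives the pieces %@~ %@ % %@~ %@ %@~ %@~ %@ % %@~ %@ %@~ %@ %, which concatenate to the answer.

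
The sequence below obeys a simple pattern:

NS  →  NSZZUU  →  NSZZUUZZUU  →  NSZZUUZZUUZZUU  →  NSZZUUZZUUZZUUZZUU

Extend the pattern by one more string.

Each term is the previous one with ZZUU appended.
Applying this once more to NSZZUUZZUUZZUUZZUU:

NSZZUUZZUUZZUUZZUUZZUU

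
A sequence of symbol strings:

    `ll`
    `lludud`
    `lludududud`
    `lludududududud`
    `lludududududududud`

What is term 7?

lludududududududududududud

Every step adds udud to the end: s(k+1) = s(k)·udud.
From lludududududududud, 2 further steps: lludududududududud → lludududududududududud → (answer).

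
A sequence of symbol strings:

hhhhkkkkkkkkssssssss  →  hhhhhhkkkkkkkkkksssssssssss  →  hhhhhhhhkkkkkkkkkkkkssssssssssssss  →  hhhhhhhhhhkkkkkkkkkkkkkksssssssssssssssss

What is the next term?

Term n consists of 2n-2 h's, followed by 2n+2 k's, followed by 3n-1 s's, where the shown terms are n = 3, 4, 5, 6.
At n = 7 the blocks have lengths 12, 16, 20.

hhhhhhhhhhhhkkkkkkkkkkkkkkkkssssssssssssssssssss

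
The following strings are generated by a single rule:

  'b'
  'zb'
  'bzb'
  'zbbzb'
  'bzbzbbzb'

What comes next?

Each term (from the third on) is the two preceding terms concatenated in order: term 3 = b·zb = bzb.
The next term joins zbbzb and bzbzbbzb.

zbbzbbzbzbbzb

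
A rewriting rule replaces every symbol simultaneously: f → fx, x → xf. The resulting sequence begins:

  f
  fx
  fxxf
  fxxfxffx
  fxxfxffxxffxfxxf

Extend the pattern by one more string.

fxxfxffxxffxfxxfxffxfxxffxxfxffx

Applying the rule to each of the 16 symbols of fxxfxffxxffxfxxf gives the pieces fx xf xf fx xf fx fx xf xf fx fx xf fx xf xf fx, which concatenate to the answer.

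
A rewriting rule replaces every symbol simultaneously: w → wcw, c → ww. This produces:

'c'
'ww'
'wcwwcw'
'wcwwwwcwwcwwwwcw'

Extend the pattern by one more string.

wcwwwwcwwcwwcwwcwwwwcwwcwwwwcwwcwwcwwcwwwwcw

Replace each of the 16 characters of wcwwwwcwwcwwwwcw in place — wcw ww wcw wcw wcw wcw ww wcw wcw ww wcw wcw wcw wcw ww wcw — and concatenate.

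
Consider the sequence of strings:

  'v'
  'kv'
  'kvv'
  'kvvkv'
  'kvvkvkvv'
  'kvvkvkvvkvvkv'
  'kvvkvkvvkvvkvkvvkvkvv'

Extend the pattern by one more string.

From term 3 onward, concatenate the last term with the second-to-last: kv·v = kvv, kvv·kv = kvvkv, …
Continuing: kvvkvkvvkvvkvkvvkvkvv · kvvkvkvvkvvkv gives term 8.

kvvkvkvvkvvkvkvvkvkvvkvvkvkvvkvvkv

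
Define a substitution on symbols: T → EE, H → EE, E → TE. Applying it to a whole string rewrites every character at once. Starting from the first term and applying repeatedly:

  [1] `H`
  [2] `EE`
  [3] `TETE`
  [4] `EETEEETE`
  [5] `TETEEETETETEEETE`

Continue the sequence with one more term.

Applying the rule to each of the 16 symbols of TETEEETETETEEETE gives the pieces EE TE EE TE TE TE EE TE EE TE EE TE TE TE EE TE, which concatenate to the answer.

EETEEETETETEEETEEETEEETETETEEETE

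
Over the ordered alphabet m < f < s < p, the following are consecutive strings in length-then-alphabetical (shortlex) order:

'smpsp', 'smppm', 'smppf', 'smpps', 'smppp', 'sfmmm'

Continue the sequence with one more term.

sfmmf

Find the rightmost character of sfmmm below p, bump it to the next letter, and reset everything to its right to m.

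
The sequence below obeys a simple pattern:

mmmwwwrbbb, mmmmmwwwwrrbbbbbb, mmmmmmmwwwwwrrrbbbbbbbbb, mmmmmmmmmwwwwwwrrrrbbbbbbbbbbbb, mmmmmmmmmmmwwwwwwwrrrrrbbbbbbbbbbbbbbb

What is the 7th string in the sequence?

mmmmmmmmmmmmmmmwwwwwwwwwrrrrrrrbbbbbbbbbbbbbbbbbbbbb

Each string has the form m^{2n+1} w^{n+2} r^{n} b^{3n} (n = 1, 2, …).
At n = 7 the blocks have lengths 15, 9, 7, 21.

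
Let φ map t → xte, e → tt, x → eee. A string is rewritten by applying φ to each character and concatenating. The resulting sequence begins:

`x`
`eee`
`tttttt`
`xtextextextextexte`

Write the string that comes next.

eeextetteeextetteeextetteeextetteeextetteeextett

φ(xtextextextextexte) expands symbol-by-symbol to eee xte tt eee xte tt eee xte tt eee xte tt eee xte tt eee xte tt; joining the 18 pieces gives the next term.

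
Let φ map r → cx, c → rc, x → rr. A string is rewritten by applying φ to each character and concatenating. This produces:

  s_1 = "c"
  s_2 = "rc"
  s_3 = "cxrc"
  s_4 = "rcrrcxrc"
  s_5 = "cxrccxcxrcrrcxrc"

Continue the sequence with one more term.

φ(cxrccxcxrcrrcxrc) expands symbol-by-symbol to rc rr cx rc rc rr rc rr cx rc cx cx rc rr cx rc; joining the 16 pieces gives the next term.

rcrrcxrcrcrrrcrrcxrccxcxrcrrcxrc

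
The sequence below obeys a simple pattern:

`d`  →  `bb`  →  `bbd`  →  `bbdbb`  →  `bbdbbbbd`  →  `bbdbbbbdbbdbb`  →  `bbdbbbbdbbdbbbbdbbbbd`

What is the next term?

bbdbbbbdbbdbbbbdbbbbdbbdbbbbdbbdbb

Each term (from the third on) is the previous term followed by the one before it: term 3 = bb·d = bbd.
So term 8 is bbdbbbbdbbdbbbbdbbbbd·bbdbbbbdbbdbb.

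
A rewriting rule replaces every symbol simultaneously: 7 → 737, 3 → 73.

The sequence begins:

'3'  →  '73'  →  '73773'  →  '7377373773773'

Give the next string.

7377373773773737737377377373773773

φ(7377373773773) expands symbol-by-symbol to 737 73 737 737 73 737 73 737 737 73 737 737 73; joining the 13 pieces gives the next term.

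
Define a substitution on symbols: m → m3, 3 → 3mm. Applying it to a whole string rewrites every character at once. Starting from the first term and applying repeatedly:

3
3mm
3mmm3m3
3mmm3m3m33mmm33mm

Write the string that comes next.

Rewriting the 17 symbols of 3mmm3m3m33mmm33mm one by one yields 3mm m3 m3 m3 3mm m3 3mm m3 3mm 3mm m3 m3 m3 3mm 3mm m3 m3; concatenated:

3mmm3m3m33mmm33mmm33mm3mmm3m3m33mm3mmm3m3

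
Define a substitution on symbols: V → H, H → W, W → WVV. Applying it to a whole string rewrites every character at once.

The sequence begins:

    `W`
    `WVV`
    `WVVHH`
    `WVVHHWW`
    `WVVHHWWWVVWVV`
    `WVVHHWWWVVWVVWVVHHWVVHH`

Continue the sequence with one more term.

Rewriting the 23 symbols of WVVHHWWWVVWVVWVVHHWVVHH one by one yields WVV H H W W WVV WVV WVV H H WVV H H WVV H H W W WVV H H W W; concatenated:

WVVHHWWWVVWVVWVVHHWVVHHWVVHHWWWVVHHWW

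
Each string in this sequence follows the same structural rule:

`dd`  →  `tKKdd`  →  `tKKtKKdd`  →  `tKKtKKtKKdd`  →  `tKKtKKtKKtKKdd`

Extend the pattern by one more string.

The strings grow by a fixed prefix tKK each time.
Applying this once more to tKKtKKtKKtKKdd:

tKKtKKtKKtKKtKKdd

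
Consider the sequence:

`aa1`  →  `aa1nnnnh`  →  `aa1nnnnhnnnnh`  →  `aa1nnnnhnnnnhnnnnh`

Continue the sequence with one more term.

The strings grow by a fixed suffix nnnnh each time.
One more step from aa1nnnnhnnnnhnnnnh gives the answer.

aa1nnnnhnnnnhnnnnhnnnnh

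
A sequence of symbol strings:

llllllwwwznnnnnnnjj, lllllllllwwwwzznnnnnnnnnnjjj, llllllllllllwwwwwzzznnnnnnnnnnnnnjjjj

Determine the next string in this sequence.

The n-th term is 3n l's then n+1 w's then n-1 z's then 3n+1 n's then n j's, where the shown terms are n = 2, 3, 4.
Setting n = 5 gives 15, 6, 4, 16, 5 characters in each block.

lllllllllllllllwwwwwwzzzznnnnnnnnnnnnnnnnjjjjj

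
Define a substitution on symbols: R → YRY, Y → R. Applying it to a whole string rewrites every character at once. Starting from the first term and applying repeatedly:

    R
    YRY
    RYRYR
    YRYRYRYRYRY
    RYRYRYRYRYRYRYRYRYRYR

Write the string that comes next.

φ(RYRYRYRYRYRYRYRYRYRYR) expands symbol-by-symbol to YRY R YRY R YRY R YRY R YRY R YRY R YRY R YRY R YRY R YRY R YRY; joining the 21 pieces gives the next term.

YRYRYRYRYRYRYRYRYRYRYRYRYRYRYRYRYRYRYRYRYRY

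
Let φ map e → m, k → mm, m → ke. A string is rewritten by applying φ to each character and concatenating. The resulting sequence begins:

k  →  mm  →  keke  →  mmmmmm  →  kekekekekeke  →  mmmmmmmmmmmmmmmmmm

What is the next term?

Rewriting the 18 symbols of mmmmmmmmmmmmmmmmmm one by one yields ke ke ke ke ke ke ke ke ke ke ke ke ke ke ke ke ke ke; concatenated:

kekekekekekekekekekekekekekekekekeke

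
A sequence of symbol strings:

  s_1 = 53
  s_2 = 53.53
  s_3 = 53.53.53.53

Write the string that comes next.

Every step duplicates the string with '.' between the halves.
Doubling 53.53.53.53 with '.' between the halves:

53.53.53.53.53.53.53.53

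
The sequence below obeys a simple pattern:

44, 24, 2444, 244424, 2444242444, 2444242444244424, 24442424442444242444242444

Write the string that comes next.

244424244424442424442424442444242444244424

From term 3 onward, concatenate the last term with the second-to-last: 24·44 = 2444, 2444·24 = 244424, …
So term 8 is 24442424442444242444242444·2444242444244424.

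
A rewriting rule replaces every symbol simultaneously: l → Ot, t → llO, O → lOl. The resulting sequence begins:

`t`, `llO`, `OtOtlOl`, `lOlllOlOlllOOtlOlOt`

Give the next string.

Rewriting the 19 symbols of lOlllOlOlllOOtlOlOt one by one yields Ot lOl Ot Ot Ot lOl Ot lOl Ot Ot Ot lOl lOl llO Ot lOl Ot lOl llO; concatenated:

OtlOlOtOtOtlOlOtlOlOtOtOtlOllOlllOOtlOlOtlOlllO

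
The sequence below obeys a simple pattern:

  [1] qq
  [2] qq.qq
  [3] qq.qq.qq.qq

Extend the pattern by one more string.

s(k+1) = s(k)·.·s(k) — each term doubles the last with '.' between the halves.
Doubling qq.qq.qq.qq with '.' between the halves:

qq.qq.qq.qq.qq.qq.qq.qq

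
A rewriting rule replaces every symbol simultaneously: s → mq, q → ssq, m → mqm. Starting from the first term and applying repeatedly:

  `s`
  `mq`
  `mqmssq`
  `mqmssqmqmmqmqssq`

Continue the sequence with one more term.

mqmssqmqmmqmqssqmqmssqmqmmqmssqmqmssqmqmqssq

Replace each of the 16 characters of mqmssqmqmmqmqssq in place — mqm ssq mqm mq mq ssq mqm ssq mqm mqm ssq mqm ssq mq mq ssq — and concatenate.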